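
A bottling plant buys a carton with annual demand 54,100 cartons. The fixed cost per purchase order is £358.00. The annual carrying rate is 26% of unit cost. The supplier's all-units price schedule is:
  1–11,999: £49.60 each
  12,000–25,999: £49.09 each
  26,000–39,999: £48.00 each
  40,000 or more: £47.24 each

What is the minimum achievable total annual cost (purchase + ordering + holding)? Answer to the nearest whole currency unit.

TC* ≈ £2,705,710

Holding cost per unit per year at price C is H = 0.26·C.
For each price level, check whether its EOQ is feasible; otherwise the best quantity at that price is the breakpoint.
EOQ at £49.60 = 1733.1 (feasible in tier 1): TC = 54,100×£49.60 + (54,100/1733.1)×358 + (1733.1/2)×0.26×£49.60 = £2,705,710.26.
EOQ at £49.09 = 1742.1 < 12000, so use break Q=12000: TC = 54,100×£49.09 + (54,100/12000.0)×358 + (12000.0/2)×0.26×£49.09 = £2,733,963.38.
EOQ at £48.00 = 1761.8 < 26000, so use break Q=26000: TC = 54,100×£48.00 + (54,100/26000.0)×358 + (26000.0/2)×0.26×£48.00 = £2,759,784.92.
EOQ at £47.24 = 1775.9 < 40000, so use break Q=40000: TC = 54,100×£47.24 + (54,100/40000.0)×358 + (40000.0/2)×0.26×£47.24 = £2,801,816.19.
Lowest total cost among the candidates is at Q = 1733.1.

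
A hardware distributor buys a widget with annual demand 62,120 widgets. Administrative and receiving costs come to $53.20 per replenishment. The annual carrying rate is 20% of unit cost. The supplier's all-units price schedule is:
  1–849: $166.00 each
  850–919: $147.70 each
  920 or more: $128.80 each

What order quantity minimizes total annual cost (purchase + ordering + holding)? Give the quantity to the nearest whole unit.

Holding cost per unit per year at price C is H = 0.20·C.
Candidates are each tier's EOQ (if it falls in that tier) and each price-break quantity.
EOQ at $166.00 = 446.2 (feasible in tier 1): TC = 62,120×$166.00 + (62,120/446.2)×53.2 + (446.2/2)×0.20×$166.00 = $10,326,733.43.
EOQ at $147.70 = 473.0 < 850, so use break Q=850: TC = 62,120×$147.70 + (62,120/850.0)×53.2 + (850.0/2)×0.20×$147.70 = $9,191,566.48.
EOQ at $128.80 = 506.5 < 920, so use break Q=920: TC = 62,120×$128.80 + (62,120/920.0)×53.2 + (920.0/2)×0.20×$128.80 = $8,016,497.76.
Lowest total cost is $8,016,497.76 at Q = 920.0.

Q* ≈ 920 widgets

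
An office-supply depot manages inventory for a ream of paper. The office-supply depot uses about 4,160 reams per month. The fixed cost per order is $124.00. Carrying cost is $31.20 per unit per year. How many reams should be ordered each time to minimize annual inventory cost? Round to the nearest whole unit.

Annual demand D = 4,160 × 12 = 49,920.
EOQ = √(2DS / H) = √(2 × 49,920 × 124 / 31.2).
= √(12,380,160 / 31.2) = √396,800 ≈ 629.921.

Q* ≈ 630 reams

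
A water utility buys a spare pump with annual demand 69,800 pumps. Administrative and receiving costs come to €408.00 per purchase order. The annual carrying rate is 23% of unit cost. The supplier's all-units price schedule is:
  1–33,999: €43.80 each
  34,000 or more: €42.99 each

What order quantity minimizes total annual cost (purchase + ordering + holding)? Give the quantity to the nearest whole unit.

Q* ≈ 2,378 pumps

Holding cost per unit per year at price C is H = 0.23·C.
Candidates are each tier's EOQ (if it falls in that tier) and each price-break quantity.
EOQ at €43.80 = 2377.8 (feasible in tier 1): TC = 69,800×€43.80 + (69,800/2377.8)×408 + (2377.8/2)×0.23×€43.80 = €3,081,193.76.
EOQ at €42.99 = 2400.1 < 34000, so use break Q=34000: TC = 69,800×€42.99 + (69,800/34000.0)×408 + (34000.0/2)×0.23×€42.99 = €3,169,630.50.
Lowest total cost is €3,081,193.76 at Q = 2377.8.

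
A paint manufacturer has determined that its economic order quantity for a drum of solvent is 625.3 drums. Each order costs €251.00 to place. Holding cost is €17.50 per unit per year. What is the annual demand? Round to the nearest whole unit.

D ≈ 13,630 drums per year

The basic EOQ model gives Q* = √(2DS/H); rearrange for the unknown.
From Q* = √(2DS/H): D = Q*²H / (2S) = 625.3² × 17.5 / (2 × 251) = 13630.481.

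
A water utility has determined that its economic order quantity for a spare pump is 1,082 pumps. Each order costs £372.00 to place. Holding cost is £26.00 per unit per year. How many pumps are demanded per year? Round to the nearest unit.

The basic EOQ model gives Q* = √(2DS/H); rearrange for the unknown.
From Q* = √(2DS/H): D = Q*²H / (2S) = 1,082² × 26 / (2 × 372) = 40912.398.

D ≈ 40,912 pumps per year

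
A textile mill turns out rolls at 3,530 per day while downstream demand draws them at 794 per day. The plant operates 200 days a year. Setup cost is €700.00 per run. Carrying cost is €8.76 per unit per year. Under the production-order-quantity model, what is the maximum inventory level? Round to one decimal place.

I_max ≈ 4,435.1 rolls

Annual demand D = 794 × 200 = 158,800.
Production build-up factor (1 − d/p) = 1 − 794/3,530 = 0.7751.
Q* = √(2DS / (H(1 − d/p))) = √(2 × 158,800 × 700 / (8.76 × 0.7751)).
= √(222,320,000 / 6.7896) ≈ 5722.246.
Maximum inventory = Q*(1 − d/p) = 5722.246 × 0.7751 ≈ 4435.146.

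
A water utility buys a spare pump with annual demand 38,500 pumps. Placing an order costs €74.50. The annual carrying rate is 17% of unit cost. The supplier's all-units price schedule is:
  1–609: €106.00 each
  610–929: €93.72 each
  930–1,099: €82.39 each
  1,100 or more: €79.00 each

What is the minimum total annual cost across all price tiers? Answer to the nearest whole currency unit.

Holding cost per unit per year at price C is H = 0.17·C.
Evaluate total cost at each tier's feasible EOQ or, if the EOQ is below the tier, at the tier's minimum quantity.
EOQ at €106.00 = 564.2 (feasible in tier 1): TC = 38,500×€106.00 + (38,500/564.2)×74.5 + (564.2/2)×0.17×€106.00 = €4,091,167.19.
EOQ at €93.72 = 600.0 < 610, so use break Q=610: TC = 38,500×€93.72 + (38,500/610.0)×74.5 + (610.0/2)×0.17×€93.72 = €3,617,781.43.
EOQ at €82.39 = 640.0 < 930, so use break Q=930: TC = 38,500×€82.39 + (38,500/930.0)×74.5 + (930.0/2)×0.17×€82.39 = €3,181,612.07.
EOQ at €79.00 = 653.6 < 1100, so use break Q=1100: TC = 38,500×€79.00 + (38,500/1100.0)×74.5 + (1100.0/2)×0.17×€79.00 = €3,051,494.00.
Lowest total cost among the candidates is at Q = 1100.0.

TC* ≈ €3,051,494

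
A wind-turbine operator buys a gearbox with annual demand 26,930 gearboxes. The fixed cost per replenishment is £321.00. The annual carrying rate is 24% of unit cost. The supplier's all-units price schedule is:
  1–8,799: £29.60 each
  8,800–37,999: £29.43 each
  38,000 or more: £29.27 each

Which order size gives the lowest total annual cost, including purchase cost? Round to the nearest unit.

Q* ≈ 1,560 gearboxes

Holding cost per unit per year at price C is H = 0.24·C.
Evaluate total cost at each tier's feasible EOQ or, if the EOQ is below the tier, at the tier's minimum quantity.
EOQ at £29.60 = 1560.0 (feasible in tier 1): TC = 26,930×£29.60 + (26,930/1560.0)×321 + (1560.0/2)×0.24×£29.60 = £808,210.49.
EOQ at £29.43 = 1564.5 < 8800, so use break Q=8800: TC = 26,930×£29.43 + (26,930/8800.0)×321 + (8800.0/2)×0.24×£29.43 = £824,610.31.
EOQ at £29.27 = 1568.8 < 38000, so use break Q=38000: TC = 26,930×£29.27 + (26,930/38000.0)×321 + (38000.0/2)×0.24×£29.27 = £921,939.79.
Lowest total cost is £808,210.49 at Q = 1560.0.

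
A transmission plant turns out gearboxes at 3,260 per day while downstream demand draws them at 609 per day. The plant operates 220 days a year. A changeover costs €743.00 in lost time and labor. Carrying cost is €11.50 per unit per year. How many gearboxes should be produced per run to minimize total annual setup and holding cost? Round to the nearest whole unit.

Annual demand D = 609 × 220 = 133,980.
Production build-up factor (1 − d/p) = 1 − 609/3,260 = 0.8132.
Q* = √(2DS / (H(1 − d/p))) = √(2 × 133,980 × 743 / (11.5 × 0.8132)).
= √(199,094,280 / 9.3517) ≈ 4614.072.

Q* ≈ 4,614 gearboxes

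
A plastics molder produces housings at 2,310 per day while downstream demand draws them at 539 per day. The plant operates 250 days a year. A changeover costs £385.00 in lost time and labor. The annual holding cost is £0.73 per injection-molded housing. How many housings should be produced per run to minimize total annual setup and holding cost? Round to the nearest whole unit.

Annual demand D = 539 × 250 = 134,750.
Production build-up factor (1 − d/p) = 1 − 539/2,310 = 0.7667.
Q* = √(2DS / (H(1 − d/p))) = √(2 × 134,750 × 385 / (0.73 × 0.7667)).
= √(103,757,500 / 0.5597) ≈ 13615.858.

Q* ≈ 13,616 housings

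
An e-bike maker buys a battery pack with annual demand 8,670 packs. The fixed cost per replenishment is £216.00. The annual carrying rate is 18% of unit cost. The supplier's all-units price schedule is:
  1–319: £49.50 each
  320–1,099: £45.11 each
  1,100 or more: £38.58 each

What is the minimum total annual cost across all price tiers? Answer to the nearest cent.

Holding cost per unit per year at price C is H = 0.18·C.
For each price level, check whether its EOQ is feasible; otherwise the best quantity at that price is the breakpoint.
Tier 1 (£49.50): EOQ = 648.4 exceeds tier's upper bound 319, so this tier is dominated.
EOQ at £45.11 = 679.2 (feasible in tier 2): TC = 8,670×£45.11 + (8,670/679.2)×216 + (679.2/2)×0.18×£45.11 = £396,618.43.
EOQ at £38.58 = 734.4 < 1100, so use break Q=1100: TC = 8,670×£38.58 + (8,670/1100.0)×216 + (1100.0/2)×0.18×£38.58 = £340,010.49.
Lowest total cost among the candidates is at Q = 1100.0.

TC* ≈ £340,010.49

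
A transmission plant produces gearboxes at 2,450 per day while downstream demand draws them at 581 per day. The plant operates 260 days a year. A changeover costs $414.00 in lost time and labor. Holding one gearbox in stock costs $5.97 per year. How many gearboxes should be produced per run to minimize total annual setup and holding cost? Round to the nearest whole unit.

Annual demand D = 581 × 260 = 151,060.
Production build-up factor (1 − d/p) = 1 − 581/2,450 = 0.7629.
Q* = √(2DS / (H(1 − d/p))) = √(2 × 151,060 × 414 / (5.97 × 0.7629)).
= √(125,077,680 / 4.5543) ≈ 5240.601.

Q* ≈ 5,241 gearboxes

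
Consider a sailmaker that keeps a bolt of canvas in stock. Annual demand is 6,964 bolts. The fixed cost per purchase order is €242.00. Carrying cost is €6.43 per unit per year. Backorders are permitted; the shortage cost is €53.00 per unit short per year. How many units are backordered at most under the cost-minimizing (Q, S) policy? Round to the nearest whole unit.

S* ≈ 83 bolts

With planned backorders, Q* = √(2DS/H) · √((H+B)/B).
√(2DS/H) = √(2 × 6,964 × 242 / 6.43) = 724.013.
√((H+B)/B) = √((6.43+53)/53) = 1.0589.
Q* ≈ 766.675.
S* = Q* · H/(H+B) = 766.675 × 6.43/59.43 ≈ 82.950.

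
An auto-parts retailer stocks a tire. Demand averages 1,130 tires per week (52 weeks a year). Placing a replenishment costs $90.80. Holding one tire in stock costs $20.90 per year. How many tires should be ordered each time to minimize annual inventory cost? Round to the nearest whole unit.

Q* ≈ 715 tires

Annual demand D = 1,130 × 52 = 58,760.
EOQ = √(2DS / H) = √(2 × 58,760 × 90.8 / 20.9).
= √(10,670,816 / 20.9) = √510,565.3589 ≈ 714.539.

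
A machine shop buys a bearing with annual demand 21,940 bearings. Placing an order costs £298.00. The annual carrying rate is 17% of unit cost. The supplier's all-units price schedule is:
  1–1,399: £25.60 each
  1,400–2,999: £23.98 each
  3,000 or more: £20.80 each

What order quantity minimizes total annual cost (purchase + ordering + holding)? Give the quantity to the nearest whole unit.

Holding cost per unit per year at price C is H = 0.17·C.
For each price level, check whether its EOQ is feasible; otherwise the best quantity at that price is the breakpoint.
Tier 1 (£25.60): EOQ = 1733.4 exceeds tier's upper bound 1399, so this tier is dominated.
EOQ at £23.98 = 1791.0 (feasible in tier 2): TC = 21,940×£23.98 + (21,940/1791.0)×298 + (1791.0/2)×0.17×£23.98 = £533,422.34.
EOQ at £20.80 = 1923.0 < 3000, so use break Q=3000: TC = 21,940×£20.80 + (21,940/3000.0)×298 + (3000.0/2)×0.17×£20.80 = £463,835.37.
Lowest total cost is £463,835.37 at Q = 3000.0.

Q* ≈ 3,000 bearings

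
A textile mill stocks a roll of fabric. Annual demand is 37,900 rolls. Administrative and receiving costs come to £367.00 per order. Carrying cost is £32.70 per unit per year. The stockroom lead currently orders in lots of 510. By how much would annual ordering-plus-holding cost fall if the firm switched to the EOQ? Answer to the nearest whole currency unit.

Extra cost ≈ £5,451 per year

EOQ = √(2DS/H) = √(2 × 37,900 × 367 / 32.7) ≈ 922.35.
Cost at Q* = (D/Q*)S + (Q*/2)H = √(2DSH) ≈ £30,160.71.
Cost at Q = 510: (37,900/510)×367 + (510/2)×32.7 = £27,273.14 + £8,338.50 = £35,611.64.
Excess = £35,611.64 − £30,160.71 = £5,450.93.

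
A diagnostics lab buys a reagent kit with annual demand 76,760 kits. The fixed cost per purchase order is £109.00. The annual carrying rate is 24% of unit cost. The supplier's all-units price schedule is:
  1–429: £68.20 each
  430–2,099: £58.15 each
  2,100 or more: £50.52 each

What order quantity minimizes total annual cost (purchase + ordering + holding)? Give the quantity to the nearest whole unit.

Q* ≈ 2,100 kits

Holding cost per unit per year at price C is H = 0.24·C.
Candidates are each tier's EOQ (if it falls in that tier) and each price-break quantity.
Tier 1 (£68.20): EOQ = 1011.1 exceeds tier's upper bound 429, so this tier is dominated.
EOQ at £58.15 = 1095.0 (feasible in tier 2): TC = 76,760×£58.15 + (76,760/1095.0)×109 + (1095.0/2)×0.24×£58.15 = £4,478,875.86.
EOQ at £50.52 = 1174.8 < 2100, so use break Q=2100: TC = 76,760×£50.52 + (76,760/2100.0)×109 + (2100.0/2)×0.24×£50.52 = £3,894,630.45.
Lowest total cost is £3,894,630.45 at Q = 2100.0.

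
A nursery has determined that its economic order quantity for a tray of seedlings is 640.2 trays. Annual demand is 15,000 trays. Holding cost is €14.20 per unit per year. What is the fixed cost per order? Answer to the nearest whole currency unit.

S ≈ €194

Invert the EOQ relation Q*² = 2DS/H.
From Q* = √(2DS/H): S = Q*²H / (2D) = 640.2² × 14.2 / (2 × 15,000) = 193.9985.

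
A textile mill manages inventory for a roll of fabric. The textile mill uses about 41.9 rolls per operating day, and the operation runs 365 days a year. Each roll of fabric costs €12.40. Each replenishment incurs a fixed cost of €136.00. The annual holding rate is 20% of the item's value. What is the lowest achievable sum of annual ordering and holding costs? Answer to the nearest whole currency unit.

Annual demand D = 41.9 × 365 = 15,293.5.
Holding cost H = 0.20 × €12.40 = €2.4800 per unit per year.
Q* = √(2DS/H) = √(2 × 15,293.5 × 136 / 2.48) ≈ 1295.13.
At Q*, ordering cost (D/Q*)S equals holding cost (Q*/2)H, each = √(DSH/2).
Minimum total = √(2DSH) = √(2 × 15,293.5 × 136 × 2.48) ≈ 3211.913.

TC* ≈ €3,212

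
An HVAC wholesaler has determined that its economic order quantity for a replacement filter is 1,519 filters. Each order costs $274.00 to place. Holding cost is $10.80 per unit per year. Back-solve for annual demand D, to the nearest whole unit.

Invert the EOQ relation Q*² = 2DS/H.
From Q* = √(2DS/H): D = Q*²H / (2S) = 1,519² × 10.8 / (2 × 274) = 45473.538.

D ≈ 45,474 filters per year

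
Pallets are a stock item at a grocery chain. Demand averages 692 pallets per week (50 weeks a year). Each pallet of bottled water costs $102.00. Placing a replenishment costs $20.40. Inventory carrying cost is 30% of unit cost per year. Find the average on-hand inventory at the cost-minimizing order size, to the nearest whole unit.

Annual demand D = 692 × 50 = 34,600.
Holding cost H = 0.30 × $102.00 = $30.6000 per unit per year.
The optimal lot size = √(2DS/H) = √(2 × 34,600 × 20.4 / 30.6) ≈ 214.79.
Average inventory = Q*/2 ≈ 214.79 / 2 = 107.393.

Average inventory ≈ 107 pallets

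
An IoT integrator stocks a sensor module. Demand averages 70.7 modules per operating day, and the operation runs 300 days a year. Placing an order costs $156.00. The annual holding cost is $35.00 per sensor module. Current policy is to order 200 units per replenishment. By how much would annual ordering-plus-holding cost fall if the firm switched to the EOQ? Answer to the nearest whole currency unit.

Extra cost ≈ $4,825 per year

Annual demand D = 70.7 × 300 = 21,210.
EOQ = √(2DS/H) = √(2 × 21,210 × 156 / 35) ≈ 434.82.
Cost at Q* = (D/Q*)S + (Q*/2)H = √(2DSH) ≈ $15,218.84.
Cost at Q = 200: (21,210/200)×156 + (200/2)×35 = $16,543.80 + $3,500.00 = $20,043.80.
Excess = $20,043.80 − $15,218.84 = $4,824.96.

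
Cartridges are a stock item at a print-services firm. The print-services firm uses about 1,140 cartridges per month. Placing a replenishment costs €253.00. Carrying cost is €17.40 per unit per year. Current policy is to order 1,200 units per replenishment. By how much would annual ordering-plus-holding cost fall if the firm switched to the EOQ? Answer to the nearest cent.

Extra cost ≈ €2,349.49 per year

Annual demand D = 1,140 × 12 = 13,680.
EOQ = √(2DS/H) = √(2 × 13,680 × 253 / 17.4) ≈ 630.73.
Cost at Q* = (D/Q*)S + (Q*/2)H = √(2DSH) ≈ €10,974.71.
Cost at Q = 1,200: (13,680/1,200)×253 + (1,200/2)×17.4 = €2,884.20 + €10,440.00 = €13,324.20.
Excess = €13,324.20 − €10,974.71 = €2,349.49.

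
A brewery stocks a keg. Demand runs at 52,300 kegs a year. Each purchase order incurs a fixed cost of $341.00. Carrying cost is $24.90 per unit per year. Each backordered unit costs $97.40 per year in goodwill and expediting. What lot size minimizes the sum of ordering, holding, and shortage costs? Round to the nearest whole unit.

With planned backorders, Q* = √(2DS/H) · √((H+B)/B).
√(2DS/H) = √(2 × 52,300 × 341 / 24.9) = 1196.860.
√((H+B)/B) = √((24.9+97.4)/97.4) = 1.1206.
Q* ≈ 1341.149.

Q* ≈ 1,341 kegs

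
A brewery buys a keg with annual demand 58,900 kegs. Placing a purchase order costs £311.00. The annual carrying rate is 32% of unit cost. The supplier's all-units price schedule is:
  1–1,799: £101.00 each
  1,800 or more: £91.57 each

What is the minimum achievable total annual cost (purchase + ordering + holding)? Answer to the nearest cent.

Holding cost per unit per year at price C is H = 0.32·C.
Candidates are each tier's EOQ (if it falls in that tier) and each price-break quantity.
EOQ at £101.00 = 1064.7 (feasible in tier 1): TC = 58,900×£101.00 + (58,900/1064.7)×311 + (1064.7/2)×0.32×£101.00 = £5,983,310.30.
EOQ at £91.57 = 1118.2 < 1800, so use break Q=1800: TC = 58,900×£91.57 + (58,900/1800.0)×311 + (1800.0/2)×0.32×£91.57 = £5,430,021.77.
Lowest total cost among the candidates is at Q = 1800.0.

TC* ≈ £5,430,021.77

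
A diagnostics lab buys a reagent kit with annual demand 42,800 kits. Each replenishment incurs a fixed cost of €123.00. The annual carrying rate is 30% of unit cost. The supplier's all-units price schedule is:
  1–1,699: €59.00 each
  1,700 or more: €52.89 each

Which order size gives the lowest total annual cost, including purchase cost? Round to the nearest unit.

Holding cost per unit per year at price C is H = 0.30·C.
Evaluate total cost at each tier's feasible EOQ or, if the EOQ is below the tier, at the tier's minimum quantity.
EOQ at €59.00 = 771.3 (feasible in tier 1): TC = 42,800×€59.00 + (42,800/771.3)×123 + (771.3/2)×0.30×€59.00 = €2,538,851.36.
EOQ at €52.89 = 814.6 < 1700, so use break Q=1700: TC = 42,800×€52.89 + (42,800/1700.0)×123 + (1700.0/2)×0.30×€52.89 = €2,280,275.66.
Lowest total cost is €2,280,275.66 at Q = 1700.0.

Q* ≈ 1,700 kits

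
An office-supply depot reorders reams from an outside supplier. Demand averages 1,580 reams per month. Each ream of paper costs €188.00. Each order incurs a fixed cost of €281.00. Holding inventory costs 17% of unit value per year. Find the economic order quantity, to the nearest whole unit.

Annual demand D = 1,580 × 12 = 18,960.
Holding cost H = 0.17 × €188.00 = €31.9600 per unit per year.
EOQ = √(2DS / H) = √(2 × 18,960 × 281 / 31.96).
= √(10,655,520 / 31.96) = √333,401.7522 ≈ 577.410.

Q* ≈ 577 reams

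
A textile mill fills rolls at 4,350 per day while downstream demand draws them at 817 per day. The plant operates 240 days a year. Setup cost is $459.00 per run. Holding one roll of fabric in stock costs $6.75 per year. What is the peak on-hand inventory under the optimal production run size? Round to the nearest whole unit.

Annual demand D = 817 × 240 = 196,080.
Production build-up factor (1 − d/p) = 1 − 817/4,350 = 0.8122.
Q* = √(2DS / (H(1 − d/p))) = √(2 × 196,080 × 459 / (6.75 × 0.8122)).
= √(180,001,440 / 5.4822) ≈ 5730.057.
Maximum inventory = Q*(1 − d/p) = 5730.057 × 0.8122 ≈ 4653.860.

I_max ≈ 4,654 rolls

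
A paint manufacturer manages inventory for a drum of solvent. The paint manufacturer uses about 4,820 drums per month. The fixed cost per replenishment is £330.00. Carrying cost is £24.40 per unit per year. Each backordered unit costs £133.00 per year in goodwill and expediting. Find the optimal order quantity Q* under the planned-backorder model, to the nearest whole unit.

Q* ≈ 1,361 drums

Annual demand D = 4,820 × 12 = 57,840.
With planned backorders, Q* = √(2DS/H) · √((H+B)/B).
√(2DS/H) = √(2 × 57,840 × 330 / 24.4) = 1250.810.
√((H+B)/B) = √((24.4+133)/133) = 1.0879.
Q* ≈ 1360.717.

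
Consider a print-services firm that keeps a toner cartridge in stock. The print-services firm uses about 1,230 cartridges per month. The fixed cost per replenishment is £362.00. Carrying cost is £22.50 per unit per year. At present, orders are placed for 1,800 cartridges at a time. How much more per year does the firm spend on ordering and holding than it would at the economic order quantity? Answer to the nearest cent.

Extra cost ≈ £7,712.26 per year

Annual demand D = 1,230 × 12 = 14,760.
EOQ = √(2DS/H) = √(2 × 14,760 × 362 / 22.5) ≈ 689.16.
Cost at Q* = (D/Q*)S + (Q*/2)H = √(2DSH) ≈ £15,506.14.
Cost at Q = 1,800: (14,760/1,800)×362 + (1,800/2)×22.5 = £2,968.40 + £20,250.00 = £23,218.40.
Excess = £23,218.40 − £15,506.14 = £7,712.26.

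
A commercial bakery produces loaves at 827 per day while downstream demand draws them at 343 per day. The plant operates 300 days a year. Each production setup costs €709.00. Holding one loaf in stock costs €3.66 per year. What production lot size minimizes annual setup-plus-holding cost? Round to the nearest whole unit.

Q* ≈ 8,253 loaves

Annual demand D = 343 × 300 = 102,900.
Production build-up factor (1 − d/p) = 1 − 343/827 = 0.5852.
Q* = √(2DS / (H(1 − d/p))) = √(2 × 102,900 × 709 / (3.66 × 0.5852)).
= √(145,912,200 / 2.142) ≈ 8253.446.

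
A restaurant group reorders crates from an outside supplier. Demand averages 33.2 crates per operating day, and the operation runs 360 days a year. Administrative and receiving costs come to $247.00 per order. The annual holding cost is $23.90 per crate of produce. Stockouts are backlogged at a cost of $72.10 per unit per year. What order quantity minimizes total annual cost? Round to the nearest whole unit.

Annual demand D = 33.2 × 360 = 11,952.
With planned backorders, Q* = √(2DS/H) · √((H+B)/B).
√(2DS/H) = √(2 × 11,952 × 247 / 23.9) = 497.033.
√((H+B)/B) = √((23.9+72.1)/72.1) = 1.1539.
Q* ≈ 573.526.

Q* ≈ 574 crates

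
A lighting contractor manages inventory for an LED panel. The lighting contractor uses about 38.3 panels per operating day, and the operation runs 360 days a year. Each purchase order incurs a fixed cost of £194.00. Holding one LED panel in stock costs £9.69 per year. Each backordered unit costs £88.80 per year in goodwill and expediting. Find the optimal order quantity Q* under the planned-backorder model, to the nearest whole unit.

Q* ≈ 783 panels

Annual demand D = 38.3 × 360 = 13,788.
With planned backorders, Q* = √(2DS/H) · √((H+B)/B).
√(2DS/H) = √(2 × 13,788 × 194 / 9.69) = 743.027.
√((H+B)/B) = √((9.69+88.8)/88.8) = 1.0531.
Q* ≈ 782.518.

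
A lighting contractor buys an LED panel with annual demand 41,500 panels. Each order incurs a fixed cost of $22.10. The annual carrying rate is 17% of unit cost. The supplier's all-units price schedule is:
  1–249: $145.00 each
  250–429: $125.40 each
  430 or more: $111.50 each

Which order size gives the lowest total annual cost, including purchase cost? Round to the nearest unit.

Q* ≈ 430 panels

Holding cost per unit per year at price C is H = 0.17·C.
For each price level, check whether its EOQ is feasible; otherwise the best quantity at that price is the breakpoint.
Tier 1 ($145.00): EOQ = 272.8 exceeds tier's upper bound 249, so this tier is dominated.
EOQ at $125.40 = 293.3 (feasible in tier 2): TC = 41,500×$125.40 + (41,500/293.3)×22.1 + (293.3/2)×0.17×$125.40 = $5,210,353.29.
EOQ at $111.50 = 311.1 < 430, so use break Q=430: TC = 41,500×$111.50 + (41,500/430.0)×22.1 + (430.0/2)×0.17×$111.50 = $4,633,458.23.
Lowest total cost is $4,633,458.23 at Q = 430.0.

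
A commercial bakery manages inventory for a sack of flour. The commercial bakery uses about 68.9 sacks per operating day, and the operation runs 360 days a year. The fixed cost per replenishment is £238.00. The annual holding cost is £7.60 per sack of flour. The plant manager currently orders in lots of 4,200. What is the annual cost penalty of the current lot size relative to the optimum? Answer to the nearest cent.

Annual demand D = 68.9 × 360 = 24,804.
EOQ = √(2DS/H) = √(2 × 24,804 × 238 / 7.6) ≈ 1246.40.
Cost at Q* = (D/Q*)S + (Q*/2)H = √(2DSH) ≈ £9,472.64.
Cost at Q = 4,200: (24,804/4,200)×238 + (4,200/2)×7.6 = £1,405.56 + £15,960.00 = £17,365.56.
Excess = £17,365.56 − £9,472.64 = £7,892.92.

Extra cost ≈ £7,892.92 per year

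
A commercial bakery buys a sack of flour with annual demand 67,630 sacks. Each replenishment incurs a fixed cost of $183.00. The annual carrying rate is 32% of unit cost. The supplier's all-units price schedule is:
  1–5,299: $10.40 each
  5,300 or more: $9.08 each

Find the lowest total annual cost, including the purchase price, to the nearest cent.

TC* ≈ $624,115.39

Holding cost per unit per year at price C is H = 0.32·C.
Candidates are each tier's EOQ (if it falls in that tier) and each price-break quantity.
EOQ at $10.40 = 2727.2 (feasible in tier 1): TC = 67,630×$10.40 + (67,630/2727.2)×183 + (2727.2/2)×0.32×$10.40 = $712,428.15.
EOQ at $9.08 = 2918.7 < 5300, so use break Q=5300: TC = 67,630×$9.08 + (67,630/5300.0)×183 + (5300.0/2)×0.32×$9.08 = $624,115.39.
Lowest total cost among the candidates is at Q = 5300.0.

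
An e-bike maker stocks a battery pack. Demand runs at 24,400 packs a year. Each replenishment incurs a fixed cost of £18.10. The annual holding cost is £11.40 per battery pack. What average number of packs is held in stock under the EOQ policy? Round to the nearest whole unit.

Q* = √(2DS/H) = √(2 × 24,400 × 18.1 / 11.4) ≈ 278.35.
Average inventory = Q*/2 ≈ 278.35 / 2 = 139.177.

Average inventory ≈ 139 packs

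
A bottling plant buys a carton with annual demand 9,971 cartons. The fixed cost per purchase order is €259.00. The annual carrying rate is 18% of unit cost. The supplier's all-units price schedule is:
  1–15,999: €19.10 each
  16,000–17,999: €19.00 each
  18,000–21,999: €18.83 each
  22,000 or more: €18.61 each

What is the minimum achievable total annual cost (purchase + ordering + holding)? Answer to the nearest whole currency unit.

TC* ≈ €194,660

Holding cost per unit per year at price C is H = 0.18·C.
Candidates are each tier's EOQ (if it falls in that tier) and each price-break quantity.
EOQ at €19.10 = 1225.7 (feasible in tier 1): TC = 9,971×€19.10 + (9,971/1225.7)×259 + (1225.7/2)×0.18×€19.10 = €194,660.03.
EOQ at €19.00 = 1228.9 < 16000, so use break Q=16000: TC = 9,971×€19.00 + (9,971/16000.0)×259 + (16000.0/2)×0.18×€19.00 = €216,970.41.
EOQ at €18.83 = 1234.4 < 18000, so use break Q=18000: TC = 9,971×€18.83 + (9,971/18000.0)×259 + (18000.0/2)×0.18×€18.83 = €218,402.00.
EOQ at €18.61 = 1241.7 < 22000, so use break Q=22000: TC = 9,971×€18.61 + (9,971/22000.0)×259 + (22000.0/2)×0.18×€18.61 = €222,525.50.
Lowest total cost among the candidates is at Q = 1225.7.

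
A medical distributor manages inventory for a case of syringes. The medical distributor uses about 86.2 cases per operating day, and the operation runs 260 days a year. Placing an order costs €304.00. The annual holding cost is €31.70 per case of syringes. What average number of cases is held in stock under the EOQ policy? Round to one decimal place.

Average inventory ≈ 327.8 cases

Annual demand D = 86.2 × 260 = 22,412.
The optimal lot size = √(2DS/H) = √(2 × 22,412 × 304 / 31.7) ≈ 655.64.
Average inventory = Q*/2 ≈ 655.64 / 2 = 327.818.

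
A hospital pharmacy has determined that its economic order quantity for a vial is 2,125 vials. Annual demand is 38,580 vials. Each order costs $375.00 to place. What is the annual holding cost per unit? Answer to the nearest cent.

H ≈ $6.41

Squaring Q* = √(2DS/H) gives Q*² = 2DS/H.
From Q* = √(2DS/H): H = 2DS / Q*² = 2 × 38,580 × 375 / 2,125² = 6.4078.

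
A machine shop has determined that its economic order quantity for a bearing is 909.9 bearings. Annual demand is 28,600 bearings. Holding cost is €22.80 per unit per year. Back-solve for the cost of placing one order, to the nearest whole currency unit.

The basic EOQ model gives Q* = √(2DS/H); rearrange for the unknown.
From Q* = √(2DS/H): S = Q*²H / (2D) = 909.9² × 22.8 / (2 × 28,600) = 330.0093.

S ≈ €330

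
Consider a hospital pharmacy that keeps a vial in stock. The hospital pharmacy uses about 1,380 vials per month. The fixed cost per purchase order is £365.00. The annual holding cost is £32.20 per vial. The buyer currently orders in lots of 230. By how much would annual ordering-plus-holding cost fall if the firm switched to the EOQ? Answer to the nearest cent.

Annual demand D = 1,380 × 12 = 16,560.
EOQ = √(2DS/H) = √(2 × 16,560 × 365 / 32.2) ≈ 612.72.
Cost at Q* = (D/Q*)S + (Q*/2)H = √(2DSH) ≈ £19,729.66.
Cost at Q = 230: (16,560/230)×365 + (230/2)×32.2 = £26,280.00 + £3,703.00 = £29,983.00.
Excess = £29,983.00 − £19,729.66 = £10,253.34.

Extra cost ≈ £10,253.34 per year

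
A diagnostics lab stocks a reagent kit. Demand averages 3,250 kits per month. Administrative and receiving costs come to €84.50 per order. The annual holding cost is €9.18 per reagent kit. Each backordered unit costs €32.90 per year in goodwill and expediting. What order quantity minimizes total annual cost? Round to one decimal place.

Annual demand D = 3,250 × 12 = 39,000.
With planned backorders, Q* = √(2DS/H) · √((H+B)/B).
√(2DS/H) = √(2 × 39,000 × 84.5 / 9.18) = 847.333.
√((H+B)/B) = √((9.18+32.9)/32.9) = 1.1309.
Q* ≈ 958.284.

Q* ≈ 958.3 kits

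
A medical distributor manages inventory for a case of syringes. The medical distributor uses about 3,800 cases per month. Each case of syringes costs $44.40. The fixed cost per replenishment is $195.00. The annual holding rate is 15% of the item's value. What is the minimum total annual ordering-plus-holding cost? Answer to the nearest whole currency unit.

Annual demand D = 3,800 × 12 = 45,600.
Holding cost H = 0.15 × $44.40 = $6.6600 per unit per year.
Q* = √(2DS/H) = √(2 × 45,600 × 195 / 6.66) ≈ 1634.10.
At the optimum the two cost components are equal, so total cost = 2·(Q*/2)H = Q*·H.
Minimum total = √(2DSH) = √(2 × 45,600 × 195 × 6.66) ≈ 10883.080.

TC* ≈ $10,883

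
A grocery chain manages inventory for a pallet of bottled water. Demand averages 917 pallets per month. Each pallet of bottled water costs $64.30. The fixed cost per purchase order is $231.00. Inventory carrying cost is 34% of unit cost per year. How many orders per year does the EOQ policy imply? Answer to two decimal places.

Annual demand D = 917 × 12 = 11,004.
Holding cost H = 0.34 × $64.30 = $21.8620 per unit per year.
EOQ = √(2DS/H) = √(2 × 11,004 × 231 / 21.862) ≈ 482.23.
Orders per year = D / Q* = 11,004 / 482.23 ≈ 22.819.

N ≈ 22.82 orders per year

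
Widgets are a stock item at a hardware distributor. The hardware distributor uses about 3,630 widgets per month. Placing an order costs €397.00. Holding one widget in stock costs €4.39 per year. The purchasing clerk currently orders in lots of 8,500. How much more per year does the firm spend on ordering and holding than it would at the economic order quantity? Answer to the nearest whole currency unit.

Annual demand D = 3,630 × 12 = 43,560.
EOQ = √(2DS/H) = √(2 × 43,560 × 397 / 4.39) ≈ 2806.87.
Cost at Q* = (D/Q*)S + (Q*/2)H = √(2DSH) ≈ €12,322.15.
Cost at Q = 8,500: (43,560/8,500)×397 + (8,500/2)×4.39 = €2,034.51 + €18,657.50 = €20,692.01.
Excess = €20,692.01 − €12,322.15 = €8,369.86.

Extra cost ≈ €8,370 per year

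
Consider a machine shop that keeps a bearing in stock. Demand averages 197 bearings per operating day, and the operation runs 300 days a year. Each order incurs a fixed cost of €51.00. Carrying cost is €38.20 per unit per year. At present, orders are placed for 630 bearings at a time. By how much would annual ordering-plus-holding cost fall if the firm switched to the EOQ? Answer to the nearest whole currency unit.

Extra cost ≈ €1,642 per year

Annual demand D = 197 × 300 = 59,100.
EOQ = √(2DS/H) = √(2 × 59,100 × 51 / 38.2) ≈ 397.25.
Cost at Q* = (D/Q*)S + (Q*/2)H = √(2DSH) ≈ €15,174.89.
Cost at Q = 630: (59,100/630)×51 + (630/2)×38.2 = €4,784.29 + €12,033.00 = €16,817.29.
Excess = €16,817.29 − €15,174.89 = €1,642.40.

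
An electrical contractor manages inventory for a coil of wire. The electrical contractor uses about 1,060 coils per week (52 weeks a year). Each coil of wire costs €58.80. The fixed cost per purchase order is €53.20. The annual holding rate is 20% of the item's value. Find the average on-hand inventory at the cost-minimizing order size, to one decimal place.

Average inventory ≈ 353.1 coils

Annual demand D = 1,060 × 52 = 55,120.
Holding cost H = 0.20 × €58.80 = €11.7600 per unit per year.
EOQ = √(2DS/H) = √(2 × 55,120 × 53.2 / 11.76) ≈ 706.19.
Average inventory = Q*/2 ≈ 706.19 / 2 = 353.095.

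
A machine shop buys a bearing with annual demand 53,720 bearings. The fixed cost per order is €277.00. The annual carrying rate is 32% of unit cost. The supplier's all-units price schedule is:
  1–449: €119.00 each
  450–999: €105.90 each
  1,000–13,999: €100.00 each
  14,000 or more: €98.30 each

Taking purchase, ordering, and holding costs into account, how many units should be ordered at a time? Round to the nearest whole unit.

Q* ≈ 1,000 bearings

Holding cost per unit per year at price C is H = 0.32·C.
Candidates are each tier's EOQ (if it falls in that tier) and each price-break quantity.
Tier 1 (€119.00): EOQ = 884.0 exceeds tier's upper bound 449, so this tier is dominated.
EOQ at €105.90 = 937.1 (feasible in tier 2): TC = 53,720×€105.90 + (53,720/937.1)×277 + (937.1/2)×0.32×€105.90 = €5,720,705.47.
EOQ at €100.00 = 964.4 < 1000, so use break Q=1000: TC = 53,720×€100.00 + (53,720/1000.0)×277 + (1000.0/2)×0.32×€100.00 = €5,402,880.44.
EOQ at €98.30 = 972.7 < 14000, so use break Q=14000: TC = 53,720×€98.30 + (53,720/14000.0)×277 + (14000.0/2)×0.32×€98.30 = €5,501,930.89.
Lowest total cost is €5,402,880.44 at Q = 1000.0.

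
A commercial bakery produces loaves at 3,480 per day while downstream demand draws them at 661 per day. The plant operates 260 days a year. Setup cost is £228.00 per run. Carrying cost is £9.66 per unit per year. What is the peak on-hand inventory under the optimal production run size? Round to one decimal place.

I_max ≈ 2,563.5 loaves

Annual demand D = 661 × 260 = 171,860.
Production build-up factor (1 − d/p) = 1 − 661/3,480 = 0.8101.
Q* = √(2DS / (H(1 − d/p))) = √(2 × 171,860 × 228 / (9.66 × 0.8101)).
= √(78,368,160 / 7.8252) ≈ 3164.633.
Maximum inventory = Q*(1 − d/p) = 3164.633 × 0.8101 ≈ 2563.535.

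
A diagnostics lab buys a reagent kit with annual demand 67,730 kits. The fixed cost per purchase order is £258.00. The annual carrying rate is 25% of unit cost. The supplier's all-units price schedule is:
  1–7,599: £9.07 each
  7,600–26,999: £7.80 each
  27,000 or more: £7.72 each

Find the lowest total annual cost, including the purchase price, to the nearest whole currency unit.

TC* ≈ £538,003

Holding cost per unit per year at price C is H = 0.25·C.
Candidates are each tier's EOQ (if it falls in that tier) and each price-break quantity.
EOQ at £9.07 = 3925.9 (feasible in tier 1): TC = 67,730×£9.07 + (67,730/3925.9)×258 + (3925.9/2)×0.25×£9.07 = £623,213.13.
EOQ at £7.80 = 4233.5 < 7600, so use break Q=7600: TC = 67,730×£7.80 + (67,730/7600.0)×258 + (7600.0/2)×0.25×£7.80 = £538,003.26.
EOQ at £7.72 = 4255.4 < 27000, so use break Q=27000: TC = 67,730×£7.72 + (67,730/27000.0)×258 + (27000.0/2)×0.25×£7.72 = £549,577.80.
Lowest total cost among the candidates is at Q = 7600.0.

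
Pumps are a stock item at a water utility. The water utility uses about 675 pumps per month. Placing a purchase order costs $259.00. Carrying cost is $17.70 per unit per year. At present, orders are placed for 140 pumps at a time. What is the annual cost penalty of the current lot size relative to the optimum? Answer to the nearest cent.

Annual demand D = 675 × 12 = 8,100.
EOQ = √(2DS/H) = √(2 × 8,100 × 259 / 17.7) ≈ 486.88.
Cost at Q* = (D/Q*)S + (Q*/2)H = √(2DSH) ≈ $8,617.75.
Cost at Q = 140: (8,100/140)×259 + (140/2)×17.7 = $14,985.00 + $1,239.00 = $16,224.00.
Excess = $16,224.00 − $8,617.75 = $7,606.25.

Extra cost ≈ $7,606.25 per year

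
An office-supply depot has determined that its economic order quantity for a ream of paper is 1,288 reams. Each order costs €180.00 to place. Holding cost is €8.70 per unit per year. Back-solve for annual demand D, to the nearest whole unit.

Squaring Q* = √(2DS/H) gives Q*² = 2DS/H.
From Q* = √(2DS/H): D = Q*²H / (2S) = 1,288² × 8.7 / (2 × 180) = 40091.147.

D ≈ 40,091 reams per year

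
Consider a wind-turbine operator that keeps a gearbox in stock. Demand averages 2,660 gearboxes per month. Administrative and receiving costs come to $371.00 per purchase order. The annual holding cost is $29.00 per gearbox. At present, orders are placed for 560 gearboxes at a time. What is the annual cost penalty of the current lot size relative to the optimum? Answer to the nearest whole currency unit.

Extra cost ≈ $3,059 per year

Annual demand D = 2,660 × 12 = 31,920.
EOQ = √(2DS/H) = √(2 × 31,920 × 371 / 29) ≈ 903.72.
Cost at Q* = (D/Q*)S + (Q*/2)H = √(2DSH) ≈ $26,207.91.
Cost at Q = 560: (31,920/560)×371 + (560/2)×29 = $21,147.00 + $8,120.00 = $29,267.00.
Excess = $29,267.00 − $26,207.91 = $3,059.09.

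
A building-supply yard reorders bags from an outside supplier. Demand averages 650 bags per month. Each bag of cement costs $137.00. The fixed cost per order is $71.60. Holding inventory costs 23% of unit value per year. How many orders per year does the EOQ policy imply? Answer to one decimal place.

Annual demand D = 650 × 12 = 7,800.
Holding cost H = 0.23 × $137.00 = $31.5100 per unit per year.
EOQ = √(2DS/H) = √(2 × 7,800 × 71.6 / 31.51) ≈ 188.28.
Orders per year = D / Q* = 7,800 / 188.28 ≈ 41.429.

N ≈ 41.4 orders per year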